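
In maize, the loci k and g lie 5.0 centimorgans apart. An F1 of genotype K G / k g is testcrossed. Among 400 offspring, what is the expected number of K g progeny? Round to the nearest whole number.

A map distance of 5.0 centimorgans corresponds to a recombination frequency of 0.050.
The F1 is K G / k g, so K g is a recombinant gamete class with expected frequency r/2 = 0.050/2 = 0.0250.
Expected number = 0.0250 × 400 = 10.00 ≈ 10.

10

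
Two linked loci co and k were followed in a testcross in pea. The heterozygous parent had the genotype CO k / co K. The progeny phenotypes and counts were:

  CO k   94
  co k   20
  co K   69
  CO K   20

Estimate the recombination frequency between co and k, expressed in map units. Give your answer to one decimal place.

19.7 map units

The recombinant classes are CO K and co k: 20 + 20 = 40.
Recombination frequency = 40/203 = 0.1970 ≈ 19.7%, i.e. 19.7 map units.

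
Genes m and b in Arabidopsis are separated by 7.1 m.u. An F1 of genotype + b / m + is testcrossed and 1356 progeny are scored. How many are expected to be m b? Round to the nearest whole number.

A map distance of 7.1 m.u. corresponds to a recombination frequency of 0.071.
The F1 is + b / m +, so m b is a recombinant gamete class with expected frequency r/2 = 0.071/2 = 0.0355.
Expected number = 0.0355 × 1356 = 48.14 ≈ 48.

48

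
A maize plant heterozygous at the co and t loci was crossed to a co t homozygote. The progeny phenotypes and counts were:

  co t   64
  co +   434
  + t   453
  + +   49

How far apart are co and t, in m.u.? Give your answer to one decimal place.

11.3 m.u.

The two most frequent classes, + t (453) and co + (434), are the parental types, so the F1 was + t / co +.
The recombinant classes are + + and co t: 49 + 64 = 113.
Recombination frequency = 113/1000 = 0.1130 ≈ 11.3%, i.e. 11.3 m.u.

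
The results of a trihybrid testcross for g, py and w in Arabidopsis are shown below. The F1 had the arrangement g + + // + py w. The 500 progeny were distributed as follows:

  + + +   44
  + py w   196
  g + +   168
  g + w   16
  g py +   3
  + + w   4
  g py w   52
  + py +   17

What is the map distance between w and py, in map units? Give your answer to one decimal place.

The two rarest classes, g py + and + + w, are the double crossovers. Comparing them with the parentals, only the py allele has switched, so py is the middle locus and the order is g – py – w.
Crossovers in the py–w interval produce the single-crossover classes g + w and + py + (16 + 17 = 33) plus the double crossovers (7).
RF(py–w) = (33 + 7) / 500 = 40/500 = 0.0800 → 8.0 map units.

8.0 map units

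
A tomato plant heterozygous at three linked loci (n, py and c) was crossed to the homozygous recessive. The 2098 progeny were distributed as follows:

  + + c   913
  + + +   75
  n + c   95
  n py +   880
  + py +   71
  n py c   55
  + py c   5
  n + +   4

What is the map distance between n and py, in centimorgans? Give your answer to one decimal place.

The two most frequent reciprocal classes, + + c and n py +, are the parental types, so the F1 was + + c / n py +.
The two rarest classes, + py c and n + +, are the double crossovers. Comparing them with the parentals, only the py allele has switched, so py is the middle locus and the order is c – py – n.
Crossovers in the py–n interval produce the single-crossover classes n + c and + py + (95 + 71 = 166) plus the double crossovers (9).
RF(py–n) = (166 + 9) / 2098 = 175/2098 = 0.0834 → 8.3 centimorgans.

8.3 centimorgans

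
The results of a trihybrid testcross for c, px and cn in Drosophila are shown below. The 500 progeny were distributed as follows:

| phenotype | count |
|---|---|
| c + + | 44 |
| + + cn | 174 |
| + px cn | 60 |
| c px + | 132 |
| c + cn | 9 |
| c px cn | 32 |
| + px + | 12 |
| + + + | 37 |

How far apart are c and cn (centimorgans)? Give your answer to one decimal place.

18.0 centimorgans

The two most frequent reciprocal classes, + + cn and c px +, are the parental types, so the F1 was + + cn / c px +.
The two rarest classes, c + cn and + px +, are the double crossovers. Comparing them with the parentals, only the c allele has switched, so c is the middle locus and the order is px – c – cn.
Crossovers in the c–cn interval produce the single-crossover classes + + + and c px cn (37 + 32 = 69) plus the double crossovers (21).
RF(c–cn) = (69 + 21) / 500 = 90/500 = 0.1800 → 18.0 centimorgans.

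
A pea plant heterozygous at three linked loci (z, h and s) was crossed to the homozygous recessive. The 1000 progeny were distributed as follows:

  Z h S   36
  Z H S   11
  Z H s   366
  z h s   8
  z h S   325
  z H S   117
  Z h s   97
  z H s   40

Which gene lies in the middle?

The two most frequent reciprocal classes, z h S and Z H s, are the parental types, so the F1 was z h S / Z H s.
The two rarest classes, z h s and Z H S, are the double crossovers. Comparing them with the parentals, only the s allele has switched, so s is the middle locus and the order is z – s – h.

s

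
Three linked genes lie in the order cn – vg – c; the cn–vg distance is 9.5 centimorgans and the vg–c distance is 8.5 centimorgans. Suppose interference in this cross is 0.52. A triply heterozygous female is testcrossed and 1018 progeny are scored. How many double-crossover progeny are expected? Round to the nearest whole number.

4

Map distances give recombination frequencies of 0.095 and 0.085 for the two intervals.
With interference 0.52 (so coincidence = 0.48), expected double-crossover frequency = 0.095 × 0.085 × 0.48 = 0.00388.
Expected number = 0.00388 × 1018 = 3.95 ≈ 4.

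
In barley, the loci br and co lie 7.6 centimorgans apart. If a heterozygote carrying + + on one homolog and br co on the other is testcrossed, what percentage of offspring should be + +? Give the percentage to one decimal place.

A map distance of 7.6 centimorgans corresponds to a recombination frequency of 0.076.
The F1 is + + / br co, so + + is a parental gamete class with expected frequency (1 − r)/2 = 0.924/2 = 0.4620.
That is 0.4620 = 46.2% of the progeny.

46.2%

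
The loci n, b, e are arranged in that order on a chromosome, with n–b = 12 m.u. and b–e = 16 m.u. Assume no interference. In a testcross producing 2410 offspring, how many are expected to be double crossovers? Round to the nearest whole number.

46

Map distances give recombination frequencies of 0.120 and 0.160 for the two intervals.
With no interference, expected double-crossover frequency = 0.120 × 0.160 = 0.01920.
Expected number = 0.01920 × 2410 = 46.27 ≈ 46.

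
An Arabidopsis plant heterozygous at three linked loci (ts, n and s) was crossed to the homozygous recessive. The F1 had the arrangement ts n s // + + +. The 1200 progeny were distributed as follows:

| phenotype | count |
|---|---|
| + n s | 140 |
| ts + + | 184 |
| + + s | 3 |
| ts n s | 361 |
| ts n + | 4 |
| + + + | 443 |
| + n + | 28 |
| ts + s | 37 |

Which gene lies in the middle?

The two rarest classes, ts n + and + + s, are the double crossovers. Comparing them with the parentals, only the s allele has switched, so s is the middle locus and the order is ts – s – n.

s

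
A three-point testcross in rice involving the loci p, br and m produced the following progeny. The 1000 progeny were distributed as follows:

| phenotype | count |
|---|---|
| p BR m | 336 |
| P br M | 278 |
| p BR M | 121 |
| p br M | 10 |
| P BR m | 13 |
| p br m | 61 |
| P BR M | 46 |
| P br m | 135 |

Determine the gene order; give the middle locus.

The two most frequent reciprocal classes, p BR m and P br M, are the parental types, so the F1 was p BR m / P br M.
The two rarest classes, P BR m and p br M, are the double crossovers. Comparing them with the parentals, only the p allele has switched, so p is the middle locus and the order is br – p – m.

p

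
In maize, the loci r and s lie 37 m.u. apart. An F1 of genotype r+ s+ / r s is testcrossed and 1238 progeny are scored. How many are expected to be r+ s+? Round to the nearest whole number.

390

A map distance of 37 m.u. corresponds to a recombination frequency of 0.370.
The F1 is r+ s+ / r s, so r+ s+ is a parental gamete class with expected frequency (1 − r)/2 = 0.630/2 = 0.3150.
Expected number = 0.3150 × 1238 = 389.97 ≈ 390.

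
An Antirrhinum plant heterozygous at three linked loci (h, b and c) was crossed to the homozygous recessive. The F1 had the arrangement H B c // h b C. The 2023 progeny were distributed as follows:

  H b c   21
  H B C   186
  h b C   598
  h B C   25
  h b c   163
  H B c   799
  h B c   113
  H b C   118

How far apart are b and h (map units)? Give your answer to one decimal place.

The two rarest classes, H b c and h B C, are the double crossovers. Comparing them with the parentals, only the b allele has switched, so b is the middle locus and the order is c – b – h.
Crossovers in the b–h interval produce the single-crossover classes h B c and H b C (113 + 118 = 231) plus the double crossovers (46).
RF(b–h) = (231 + 46) / 2023 = 277/2023 = 0.1369 → 13.7 map units.

13.7 map units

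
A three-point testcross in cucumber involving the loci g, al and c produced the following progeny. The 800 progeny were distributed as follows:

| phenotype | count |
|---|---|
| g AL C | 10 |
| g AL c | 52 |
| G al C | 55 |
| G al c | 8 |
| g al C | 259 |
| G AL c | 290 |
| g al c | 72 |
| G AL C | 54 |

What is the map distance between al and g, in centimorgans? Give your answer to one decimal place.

15.6 centimorgans

The two most frequent reciprocal classes, G AL c and g al C, are the parental types, so the F1 was G AL c / g al C.
The two rarest classes, G al c and g AL C, are the double crossovers. Comparing them with the parentals, only the al allele has switched, so al is the middle locus and the order is g – al – c.
Crossovers in the g–al interval produce the single-crossover classes g AL c and G al C (52 + 55 = 107) plus the double crossovers (18).
RF(g–al) = (107 + 18) / 800 = 125/800 = 0.1562 → 15.6 centimorgans.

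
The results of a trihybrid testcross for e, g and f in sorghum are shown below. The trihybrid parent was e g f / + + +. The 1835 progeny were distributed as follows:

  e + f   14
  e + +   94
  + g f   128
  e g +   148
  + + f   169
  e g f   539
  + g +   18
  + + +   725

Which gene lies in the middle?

g

The two rarest classes, e + f and + g +, are the double crossovers. Comparing them with the parentals, only the g allele has switched, so g is the middle locus and the order is e – g – f.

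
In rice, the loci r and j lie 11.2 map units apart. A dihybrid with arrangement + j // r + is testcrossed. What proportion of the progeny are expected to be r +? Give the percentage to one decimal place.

A map distance of 11.2 map units corresponds to a recombination frequency of 0.112.
The F1 is + j / r +, so r + is a parental gamete class with expected frequency (1 − r)/2 = 0.888/2 = 0.4440.
That is 0.4440 = 44.4% of the progeny.

44.4%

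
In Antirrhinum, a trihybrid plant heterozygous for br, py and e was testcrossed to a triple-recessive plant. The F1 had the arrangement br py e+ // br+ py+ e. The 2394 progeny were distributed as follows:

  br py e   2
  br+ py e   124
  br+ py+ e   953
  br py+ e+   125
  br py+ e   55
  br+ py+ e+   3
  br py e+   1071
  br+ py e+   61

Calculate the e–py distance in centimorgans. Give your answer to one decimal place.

The two rarest classes, br py e and br+ py+ e+, are the double crossovers. Comparing them with the parentals, only the e allele has switched, so e is the middle locus and the order is br – e – py.
Crossovers in the e–py interval produce the single-crossover classes br py+ e+ and br+ py e (125 + 124 = 249) plus the double crossovers (5).
RF(e–py) = (249 + 5) / 2394 = 254/2394 = 0.1061 → 10.6 centimorgans.

10.6 centimorgans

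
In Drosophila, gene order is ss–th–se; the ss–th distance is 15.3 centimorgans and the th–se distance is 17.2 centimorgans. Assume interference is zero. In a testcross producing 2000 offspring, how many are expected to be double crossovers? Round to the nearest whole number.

Map distances give recombination frequencies of 0.153 and 0.172 for the two intervals.
With no interference, expected double-crossover frequency = 0.153 × 0.172 = 0.02632.
Expected number = 0.02632 × 2000 = 52.63 ≈ 53.

53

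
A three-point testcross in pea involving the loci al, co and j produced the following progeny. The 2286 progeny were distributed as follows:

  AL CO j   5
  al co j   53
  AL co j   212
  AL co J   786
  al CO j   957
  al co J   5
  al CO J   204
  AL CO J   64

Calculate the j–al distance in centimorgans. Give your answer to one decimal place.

18.6 centimorgans

The two most frequent reciprocal classes, al CO j and AL co J, are the parental types, so the F1 was al CO j / AL co J.
The two rarest classes, AL CO j and al co J, are the double crossovers. Comparing them with the parentals, only the al allele has switched, so al is the middle locus and the order is co – al – j.
Crossovers in the al–j interval produce the single-crossover classes al CO J and AL co j (204 + 212 = 416) plus the double crossovers (10).
RF(al–j) = (416 + 10) / 2286 = 426/2286 = 0.1864 → 18.6 centimorgans.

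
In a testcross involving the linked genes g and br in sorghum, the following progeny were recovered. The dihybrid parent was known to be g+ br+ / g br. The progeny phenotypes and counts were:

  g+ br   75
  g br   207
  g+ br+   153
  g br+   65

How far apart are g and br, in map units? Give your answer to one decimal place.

28.0 map units

The recombinant classes are g+ br and g br+: 75 + 65 = 140.
Recombination frequency = 140/500 = 0.2800 ≈ 28.0%, i.e. 28.0 map units.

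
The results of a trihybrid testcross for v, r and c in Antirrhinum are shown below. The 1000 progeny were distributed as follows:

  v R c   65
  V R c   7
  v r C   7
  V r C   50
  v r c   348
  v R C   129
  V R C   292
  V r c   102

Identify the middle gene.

The two most frequent reciprocal classes, v r c and V R C, are the parental types, so the F1 was v r c / V R C.
The two rarest classes, v r C and V R c, are the double crossovers. Comparing them with the parentals, only the c allele has switched, so c is the middle locus and the order is r – c – v.

c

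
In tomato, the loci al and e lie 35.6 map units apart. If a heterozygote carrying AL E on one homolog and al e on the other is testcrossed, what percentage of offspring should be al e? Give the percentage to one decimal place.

32.2%

A map distance of 35.6 map units corresponds to a recombination frequency of 0.356.
The F1 is AL E / al e, so al e is a parental gamete class with expected frequency (1 − r)/2 = 0.644/2 = 0.3220.
That is 0.3220 = 32.2% of the progeny.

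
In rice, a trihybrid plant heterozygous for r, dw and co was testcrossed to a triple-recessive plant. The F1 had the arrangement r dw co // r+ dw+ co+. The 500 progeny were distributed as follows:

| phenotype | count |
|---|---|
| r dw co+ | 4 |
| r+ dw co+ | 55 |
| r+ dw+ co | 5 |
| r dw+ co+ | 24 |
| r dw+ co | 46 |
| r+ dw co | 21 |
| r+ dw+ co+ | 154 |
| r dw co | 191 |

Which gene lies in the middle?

co

The two rarest classes, r dw co+ and r+ dw+ co, are the double crossovers. Comparing them with the parentals, only the co allele has switched, so co is the middle locus and the order is dw – co – r.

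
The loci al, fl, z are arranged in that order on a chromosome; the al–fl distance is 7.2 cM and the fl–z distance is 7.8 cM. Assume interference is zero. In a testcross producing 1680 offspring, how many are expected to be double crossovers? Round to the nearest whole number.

Map distances give recombination frequencies of 0.072 and 0.078 for the two intervals.
With no interference, expected double-crossover frequency = 0.072 × 0.078 = 0.00562.
Expected number = 0.00562 × 1680 = 9.43 ≈ 9.

9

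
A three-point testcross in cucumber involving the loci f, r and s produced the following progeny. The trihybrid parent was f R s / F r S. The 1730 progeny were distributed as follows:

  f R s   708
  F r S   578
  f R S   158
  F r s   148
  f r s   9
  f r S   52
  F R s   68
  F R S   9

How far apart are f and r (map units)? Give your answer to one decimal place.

The two rarest classes, f r s and F R S, are the double crossovers. Comparing them with the parentals, only the r allele has switched, so r is the middle locus and the order is s – r – f.
Crossovers in the r–f interval produce the single-crossover classes F R s and f r S (68 + 52 = 120) plus the double crossovers (18).
RF(r–f) = (120 + 18) / 1730 = 138/1730 = 0.0798 → 8.0 map units.

8.0 map units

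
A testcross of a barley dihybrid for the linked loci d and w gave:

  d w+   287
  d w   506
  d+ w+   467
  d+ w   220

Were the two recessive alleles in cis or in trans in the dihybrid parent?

cis

The two most frequent classes are d+ w+ (467) and d w (506); these are the parental (non-recombinant) types.
So the F1 carried d+ w+ on one chromosome and d w on the other — the recessive alleles are on the same chromosome (cis / coupling).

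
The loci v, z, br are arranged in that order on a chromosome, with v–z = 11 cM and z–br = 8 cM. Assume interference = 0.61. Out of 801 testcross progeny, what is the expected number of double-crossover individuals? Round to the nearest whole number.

Map distances give recombination frequencies of 0.110 and 0.080 for the two intervals.
With interference 0.61 (so coincidence = 0.39), expected double-crossover frequency = 0.110 × 0.080 × 0.39 = 0.00343.
Expected number = 0.00343 × 801 = 2.75 ≈ 3.

3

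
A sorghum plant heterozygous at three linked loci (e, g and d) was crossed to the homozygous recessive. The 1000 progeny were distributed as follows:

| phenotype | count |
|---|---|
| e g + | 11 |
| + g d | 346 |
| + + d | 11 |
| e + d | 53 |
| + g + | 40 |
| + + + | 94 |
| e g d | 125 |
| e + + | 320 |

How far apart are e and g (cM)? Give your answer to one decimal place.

The two most frequent reciprocal classes, e + + and + g d, are the parental types, so the F1 was e + + / + g d.
The two rarest classes, e g + and + + d, are the double crossovers. Comparing them with the parentals, only the g allele has switched, so g is the middle locus and the order is e – g – d.
Crossovers in the e–g interval produce the single-crossover classes + + + and e g d (94 + 125 = 219) plus the double crossovers (22).
RF(e–g) = (219 + 22) / 1000 = 241/1000 = 0.2410 → 24.1 cM.

24.1 cM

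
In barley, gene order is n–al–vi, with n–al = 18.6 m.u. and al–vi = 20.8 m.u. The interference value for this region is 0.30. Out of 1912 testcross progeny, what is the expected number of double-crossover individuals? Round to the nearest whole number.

52

Map distances give recombination frequencies of 0.186 and 0.208 for the two intervals.
With interference 0.30 (so coincidence = 0.70), expected double-crossover frequency = 0.186 × 0.208 × 0.70 = 0.02708.
Expected number = 0.02708 × 1912 = 51.78 ≈ 52.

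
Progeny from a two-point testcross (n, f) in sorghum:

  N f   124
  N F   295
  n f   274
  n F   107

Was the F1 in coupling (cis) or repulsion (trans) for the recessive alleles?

cis

The two most frequent classes are N F (295) and n f (274); these are the parental (non-recombinant) types.
So the F1 carried N F on one chromosome and n f on the other — the recessive alleles are on the same chromosome (cis / coupling).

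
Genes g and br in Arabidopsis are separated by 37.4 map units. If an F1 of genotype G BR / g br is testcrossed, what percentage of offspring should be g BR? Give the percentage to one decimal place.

18.7%

A map distance of 37.4 map units corresponds to a recombination frequency of 0.374.
The F1 is G BR / g br, so g BR is a recombinant gamete class with expected frequency r/2 = 0.374/2 = 0.1870.
That is 0.1870 = 18.7% of the progeny.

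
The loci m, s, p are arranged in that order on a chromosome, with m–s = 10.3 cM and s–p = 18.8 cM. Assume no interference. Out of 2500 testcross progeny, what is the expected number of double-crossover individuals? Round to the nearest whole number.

48

Map distances give recombination frequencies of 0.103 and 0.188 for the two intervals.
With no interference, expected double-crossover frequency = 0.103 × 0.188 = 0.01936.
Expected number = 0.01936 × 2500 = 48.41 ≈ 48.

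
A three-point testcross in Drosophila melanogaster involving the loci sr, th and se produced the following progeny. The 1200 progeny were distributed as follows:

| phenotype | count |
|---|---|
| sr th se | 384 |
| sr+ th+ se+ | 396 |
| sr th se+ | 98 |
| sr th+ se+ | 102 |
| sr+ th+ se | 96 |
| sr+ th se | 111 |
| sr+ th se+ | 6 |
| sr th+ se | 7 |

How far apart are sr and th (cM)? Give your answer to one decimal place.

18.8 cM

The two most frequent reciprocal classes, sr+ th+ se+ and sr th se, are the parental types, so the F1 was sr+ th+ se+ / sr th se.
The two rarest classes, sr+ th se+ and sr th+ se, are the double crossovers. Comparing them with the parentals, only the th allele has switched, so th is the middle locus and the order is sr – th – se.
Crossovers in the sr–th interval produce the single-crossover classes sr th+ se+ and sr+ th se (102 + 111 = 213) plus the double crossovers (13).
RF(sr–th) = (213 + 13) / 1200 = 226/1200 = 0.1883 → 18.8 cM.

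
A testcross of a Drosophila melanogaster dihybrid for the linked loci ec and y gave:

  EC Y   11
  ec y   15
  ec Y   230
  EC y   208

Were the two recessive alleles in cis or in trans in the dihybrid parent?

trans

The two most frequent classes are EC y (208) and ec Y (230); these are the parental (non-recombinant) types.
So the F1 carried EC y on one chromosome and ec Y on the other — the recessive alleles are on opposite chromosomes (trans / repulsion).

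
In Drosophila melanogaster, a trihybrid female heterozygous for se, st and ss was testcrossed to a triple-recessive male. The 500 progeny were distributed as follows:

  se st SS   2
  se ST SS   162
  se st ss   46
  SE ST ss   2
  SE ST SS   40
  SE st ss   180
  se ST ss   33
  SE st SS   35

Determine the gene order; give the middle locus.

The two most frequent reciprocal classes, se ST SS and SE st ss, are the parental types, so the F1 was se ST SS / SE st ss.
The two rarest classes, se st SS and SE ST ss, are the double crossovers. Comparing them with the parentals, only the st allele has switched, so st is the middle locus and the order is se – st – ss.

st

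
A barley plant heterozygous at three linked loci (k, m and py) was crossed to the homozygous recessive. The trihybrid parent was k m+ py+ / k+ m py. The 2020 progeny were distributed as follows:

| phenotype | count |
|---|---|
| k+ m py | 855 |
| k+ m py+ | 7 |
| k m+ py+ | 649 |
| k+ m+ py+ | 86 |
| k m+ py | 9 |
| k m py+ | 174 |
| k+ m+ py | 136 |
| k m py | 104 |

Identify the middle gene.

The two rarest classes, k m+ py and k+ m py+, are the double crossovers. Comparing them with the parentals, only the py allele has switched, so py is the middle locus and the order is k – py – m.

py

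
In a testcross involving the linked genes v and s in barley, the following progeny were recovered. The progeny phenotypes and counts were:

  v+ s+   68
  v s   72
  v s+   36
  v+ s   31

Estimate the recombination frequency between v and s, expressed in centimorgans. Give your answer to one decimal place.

The two most frequent classes, v+ s+ (68) and v s (72), are the parental types, so the F1 was v+ s+ / v s.
The recombinant classes are v+ s and v s+: 31 + 36 = 67.
Recombination frequency = 67/207 = 0.3237 ≈ 32.4%, i.e. 32.4 centimorgans.

32.4 centimorgans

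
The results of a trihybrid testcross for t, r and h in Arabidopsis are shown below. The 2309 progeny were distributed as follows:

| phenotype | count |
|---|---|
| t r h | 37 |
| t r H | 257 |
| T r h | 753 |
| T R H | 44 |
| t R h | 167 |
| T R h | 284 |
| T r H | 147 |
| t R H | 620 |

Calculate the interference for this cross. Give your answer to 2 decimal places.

0.24

The two most frequent reciprocal classes, t R H and T r h, are the parental types, so the F1 was t R H / T r h.
The two rarest classes, T R H and t r h, are the double crossovers. Comparing them with the parentals, only the t allele has switched, so t is the middle locus and the order is h – t – r.
h–t: (314 + 81)/2309 = 0.1711; t–r: (541 + 81)/2309 = 0.2694.
Expected DCO frequency = 0.1711 × 0.2694 ≈ 0.04609; observed = 81/2309 ≈ 0.03508.
Coefficient of coincidence = 0.03508/0.04609 ≈ 0.76; interference = 1 − 0.76 = 0.24.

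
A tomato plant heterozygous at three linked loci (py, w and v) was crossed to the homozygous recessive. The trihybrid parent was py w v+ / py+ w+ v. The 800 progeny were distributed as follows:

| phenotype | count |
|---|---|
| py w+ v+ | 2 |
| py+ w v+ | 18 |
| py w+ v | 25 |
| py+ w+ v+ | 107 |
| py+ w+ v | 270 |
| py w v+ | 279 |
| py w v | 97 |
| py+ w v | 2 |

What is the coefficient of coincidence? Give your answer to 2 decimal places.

The two rarest classes, py w+ v+ and py+ w v, are the double crossovers. Comparing them with the parentals, only the w allele has switched, so w is the middle locus and the order is py – w – v.
py–w: (43 + 4)/800 = 0.0587; w–v: (204 + 4)/800 = 0.2600.
Expected DCO frequency = 0.0587 × 0.2600 ≈ 0.01526; observed = 4/800 ≈ 0.00500.
Coefficient of coincidence = 0.00500/0.01526 ≈ 0.33.

0.33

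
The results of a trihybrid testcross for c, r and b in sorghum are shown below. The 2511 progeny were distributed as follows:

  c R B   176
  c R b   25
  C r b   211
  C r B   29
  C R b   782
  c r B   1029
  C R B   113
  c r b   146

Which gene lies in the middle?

The two most frequent reciprocal classes, c r B and C R b, are the parental types, so the F1 was c r B / C R b.
The two rarest classes, C r B and c R b, are the double crossovers. Comparing them with the parentals, only the c allele has switched, so c is the middle locus and the order is b – c – r.

c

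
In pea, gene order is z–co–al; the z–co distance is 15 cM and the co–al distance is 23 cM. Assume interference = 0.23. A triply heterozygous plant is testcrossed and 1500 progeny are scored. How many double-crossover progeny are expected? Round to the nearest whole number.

40

Map distances give recombination frequencies of 0.150 and 0.230 for the two intervals.
With interference 0.23 (so coincidence = 0.77), expected double-crossover frequency = 0.150 × 0.230 × 0.77 = 0.02657.
Expected number = 0.02657 × 1500 = 39.85 ≈ 40.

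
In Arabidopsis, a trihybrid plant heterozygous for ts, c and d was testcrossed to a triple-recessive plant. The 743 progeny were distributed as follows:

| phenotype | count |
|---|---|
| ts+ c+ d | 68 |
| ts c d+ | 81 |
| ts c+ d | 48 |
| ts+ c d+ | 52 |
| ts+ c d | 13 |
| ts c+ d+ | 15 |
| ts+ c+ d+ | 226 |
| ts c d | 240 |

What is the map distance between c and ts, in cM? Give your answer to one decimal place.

17.2 cM

The two most frequent reciprocal classes, ts c d and ts+ c+ d+, are the parental types, so the F1 was ts c d / ts+ c+ d+.
The two rarest classes, ts+ c d and ts c+ d+, are the double crossovers. Comparing them with the parentals, only the ts allele has switched, so ts is the middle locus and the order is c – ts – d.
Crossovers in the c–ts interval produce the single-crossover classes ts c+ d and ts+ c d+ (48 + 52 = 100) plus the double crossovers (28).
RF(c–ts) = (100 + 28) / 743 = 128/743 = 0.1723 → 17.2 cM.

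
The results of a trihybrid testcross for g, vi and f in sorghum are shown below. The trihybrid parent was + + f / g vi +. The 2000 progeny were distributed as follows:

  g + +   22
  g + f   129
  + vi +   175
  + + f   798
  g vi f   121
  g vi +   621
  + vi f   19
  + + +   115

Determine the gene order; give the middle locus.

vi

The two rarest classes, + vi f and g + +, are the double crossovers. Comparing them with the parentals, only the vi allele has switched, so vi is the middle locus and the order is f – vi – g.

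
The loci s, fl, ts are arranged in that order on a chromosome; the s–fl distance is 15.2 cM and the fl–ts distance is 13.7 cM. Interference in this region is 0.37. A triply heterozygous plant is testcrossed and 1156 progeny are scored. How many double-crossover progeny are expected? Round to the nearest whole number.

Map distances give recombination frequencies of 0.152 and 0.137 for the two intervals.
With interference 0.37 (so coincidence = 0.63), expected double-crossover frequency = 0.152 × 0.137 × 0.63 = 0.01312.
Expected number = 0.01312 × 1156 = 15.17 ≈ 15.

15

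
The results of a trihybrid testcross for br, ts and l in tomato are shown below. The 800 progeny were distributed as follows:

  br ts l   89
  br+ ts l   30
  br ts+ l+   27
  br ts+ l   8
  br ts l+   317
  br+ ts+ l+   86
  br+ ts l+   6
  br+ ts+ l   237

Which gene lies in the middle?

br

The two most frequent reciprocal classes, br+ ts+ l and br ts l+, are the parental types, so the F1 was br+ ts+ l / br ts l+.
The two rarest classes, br ts+ l and br+ ts l+, are the double crossovers. Comparing them with the parentals, only the br allele has switched, so br is the middle locus and the order is l – br – ts.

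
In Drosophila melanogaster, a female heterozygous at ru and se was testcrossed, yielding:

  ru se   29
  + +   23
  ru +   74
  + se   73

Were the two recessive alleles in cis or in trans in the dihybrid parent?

The two most frequent classes are + se (73) and ru + (74); these are the parental (non-recombinant) types.
So the F1 carried + se on one chromosome and ru + on the other — the recessive alleles are on opposite chromosomes (trans / repulsion).

trans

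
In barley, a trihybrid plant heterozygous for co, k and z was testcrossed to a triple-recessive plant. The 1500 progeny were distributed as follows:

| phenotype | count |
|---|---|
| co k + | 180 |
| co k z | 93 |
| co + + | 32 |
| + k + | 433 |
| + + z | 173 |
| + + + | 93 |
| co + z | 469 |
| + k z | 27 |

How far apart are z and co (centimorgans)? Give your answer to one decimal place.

The two most frequent reciprocal classes, + k + and co + z, are the parental types, so the F1 was + k + / co + z.
The two rarest classes, + k z and co + +, are the double crossovers. Comparing them with the parentals, only the z allele has switched, so z is the middle locus and the order is k – z – co.
Crossovers in the z–co interval produce the single-crossover classes co k + and + + z (180 + 173 = 353) plus the double crossovers (59).
RF(z–co) = (353 + 59) / 1500 = 412/1500 = 0.2747 → 27.5 centimorgans.

27.5 centimorgans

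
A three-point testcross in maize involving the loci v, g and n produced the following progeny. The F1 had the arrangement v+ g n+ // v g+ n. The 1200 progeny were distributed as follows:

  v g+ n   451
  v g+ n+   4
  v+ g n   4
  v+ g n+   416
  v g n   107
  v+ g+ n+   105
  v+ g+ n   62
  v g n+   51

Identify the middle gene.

n

The two rarest classes, v+ g n and v g+ n+, are the double crossovers. Comparing them with the parentals, only the n allele has switched, so n is the middle locus and the order is g – n – v.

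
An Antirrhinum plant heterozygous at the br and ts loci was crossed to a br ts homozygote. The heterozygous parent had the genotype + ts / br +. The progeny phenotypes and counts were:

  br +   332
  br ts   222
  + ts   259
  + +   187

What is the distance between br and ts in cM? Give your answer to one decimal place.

The recombinant classes are + + and br ts: 187 + 222 = 409.
Recombination frequency = 409/1000 = 0.4090 ≈ 40.9%, i.e. 40.9 cM.

40.9 cM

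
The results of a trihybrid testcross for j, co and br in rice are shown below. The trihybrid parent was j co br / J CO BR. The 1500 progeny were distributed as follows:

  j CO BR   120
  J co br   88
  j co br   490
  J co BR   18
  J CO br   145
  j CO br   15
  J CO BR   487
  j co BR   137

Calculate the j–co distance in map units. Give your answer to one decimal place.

The two rarest classes, j CO br and J co BR, are the double crossovers. Comparing them with the parentals, only the co allele has switched, so co is the middle locus and the order is j – co – br.
Crossovers in the j–co interval produce the single-crossover classes J co br and j CO BR (88 + 120 = 208) plus the double crossovers (33).
RF(j–co) = (208 + 33) / 1500 = 241/1500 = 0.1607 → 16.1 map units.

16.1 map units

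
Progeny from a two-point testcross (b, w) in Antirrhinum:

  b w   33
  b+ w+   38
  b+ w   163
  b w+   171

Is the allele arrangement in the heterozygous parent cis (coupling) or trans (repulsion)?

trans

The two most frequent classes are b+ w (163) and b w+ (171); these are the parental (non-recombinant) types.
So the F1 carried b+ w on one chromosome and b w+ on the other — the recessive alleles are on opposite chromosomes (trans / repulsion).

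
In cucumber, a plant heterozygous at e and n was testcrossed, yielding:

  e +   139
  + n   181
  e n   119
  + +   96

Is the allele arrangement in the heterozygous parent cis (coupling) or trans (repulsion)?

trans

The two most frequent classes are + n (181) and e + (139); these are the parental (non-recombinant) types.
So the F1 carried + n on one chromosome and e + on the other — the recessive alleles are on opposite chromosomes (trans / repulsion).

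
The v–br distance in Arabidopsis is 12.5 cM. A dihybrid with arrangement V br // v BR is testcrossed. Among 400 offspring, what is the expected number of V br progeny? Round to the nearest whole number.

175

A map distance of 12.5 cM corresponds to a recombination frequency of 0.125.
The F1 is V br / v BR, so V br is a parental gamete class with expected frequency (1 − r)/2 = 0.875/2 = 0.4375.
Expected number = 0.4375 × 400 = 175.00 ≈ 175.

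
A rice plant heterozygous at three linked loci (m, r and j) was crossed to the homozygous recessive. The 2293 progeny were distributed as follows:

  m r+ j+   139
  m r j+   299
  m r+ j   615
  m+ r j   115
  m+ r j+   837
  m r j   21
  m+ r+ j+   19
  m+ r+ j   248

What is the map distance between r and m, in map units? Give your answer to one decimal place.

The two most frequent reciprocal classes, m+ r j+ and m r+ j, are the parental types, so the F1 was m+ r j+ / m r+ j.
The two rarest classes, m+ r+ j+ and m r j, are the double crossovers. Comparing them with the parentals, only the r allele has switched, so r is the middle locus and the order is m – r – j.
Crossovers in the m–r interval produce the single-crossover classes m r j+ and m+ r+ j (299 + 248 = 547) plus the double crossovers (40).
RF(m–r) = (547 + 40) / 2293 = 587/2293 = 0.2560 → 25.6 map units.

25.6 map units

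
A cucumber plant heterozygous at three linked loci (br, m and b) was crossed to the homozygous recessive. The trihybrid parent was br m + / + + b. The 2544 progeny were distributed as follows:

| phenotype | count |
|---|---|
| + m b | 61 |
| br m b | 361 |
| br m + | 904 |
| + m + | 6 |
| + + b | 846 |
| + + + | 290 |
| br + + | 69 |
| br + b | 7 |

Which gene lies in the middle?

br

The two rarest classes, + m + and br + b, are the double crossovers. Comparing them with the parentals, only the br allele has switched, so br is the middle locus and the order is m – br – b.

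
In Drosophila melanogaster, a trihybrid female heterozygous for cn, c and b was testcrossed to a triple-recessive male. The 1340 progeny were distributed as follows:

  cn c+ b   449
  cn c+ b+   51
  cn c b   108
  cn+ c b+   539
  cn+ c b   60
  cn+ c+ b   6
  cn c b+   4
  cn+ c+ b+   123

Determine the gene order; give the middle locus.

The two most frequent reciprocal classes, cn+ c b+ and cn c+ b, are the parental types, so the F1 was cn+ c b+ / cn c+ b.
The two rarest classes, cn c b+ and cn+ c+ b, are the double crossovers. Comparing them with the parentals, only the cn allele has switched, so cn is the middle locus and the order is b – cn – c.

cn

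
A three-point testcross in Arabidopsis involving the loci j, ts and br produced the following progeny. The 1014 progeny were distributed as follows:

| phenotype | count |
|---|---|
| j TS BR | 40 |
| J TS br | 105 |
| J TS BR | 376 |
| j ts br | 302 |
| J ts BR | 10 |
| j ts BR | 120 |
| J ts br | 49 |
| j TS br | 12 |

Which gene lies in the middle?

ts

The two most frequent reciprocal classes, J TS BR and j ts br, are the parental types, so the F1 was J TS BR / j ts br.
The two rarest classes, J ts BR and j TS br, are the double crossovers. Comparing them with the parentals, only the ts allele has switched, so ts is the middle locus and the order is j – ts – br.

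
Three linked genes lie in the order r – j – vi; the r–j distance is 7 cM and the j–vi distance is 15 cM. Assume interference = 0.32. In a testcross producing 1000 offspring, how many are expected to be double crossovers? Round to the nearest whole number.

Map distances give recombination frequencies of 0.070 and 0.150 for the two intervals.
With interference 0.32 (so coincidence = 0.68), expected double-crossover frequency = 0.070 × 0.150 × 0.68 = 0.00714.
Expected number = 0.00714 × 1000 = 7.14 ≈ 7.

7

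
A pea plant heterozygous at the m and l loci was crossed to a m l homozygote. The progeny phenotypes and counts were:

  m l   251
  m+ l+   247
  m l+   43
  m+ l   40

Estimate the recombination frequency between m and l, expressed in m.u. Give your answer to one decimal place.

The two most frequent classes, m+ l+ (247) and m l (251), are the parental types, so the F1 was m+ l+ / m l.
The recombinant classes are m+ l and m l+: 40 + 43 = 83.
Recombination frequency = 83/581 = 0.1429 ≈ 14.3%, i.e. 14.3 m.u.

14.3 m.u.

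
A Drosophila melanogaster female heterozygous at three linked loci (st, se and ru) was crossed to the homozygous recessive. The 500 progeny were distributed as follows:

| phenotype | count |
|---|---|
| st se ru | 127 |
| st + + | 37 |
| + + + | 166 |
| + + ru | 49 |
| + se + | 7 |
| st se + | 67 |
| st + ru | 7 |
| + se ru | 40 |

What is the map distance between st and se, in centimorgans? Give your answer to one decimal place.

18.2 centimorgans

The two most frequent reciprocal classes, st se ru and + + +, are the parental types, so the F1 was st se ru / + + +.
The two rarest classes, st + ru and + se +, are the double crossovers. Comparing them with the parentals, only the se allele has switched, so se is the middle locus and the order is st – se – ru.
Crossovers in the st–se interval produce the single-crossover classes + se ru and st + + (40 + 37 = 77) plus the double crossovers (14).
RF(st–se) = (77 + 14) / 500 = 91/500 = 0.1820 → 18.2 centimorgans.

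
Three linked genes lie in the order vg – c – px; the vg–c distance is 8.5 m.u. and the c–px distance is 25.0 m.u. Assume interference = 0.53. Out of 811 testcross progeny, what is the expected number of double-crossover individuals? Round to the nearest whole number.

8

Map distances give recombination frequencies of 0.085 and 0.250 for the two intervals.
With interference 0.53 (so coincidence = 0.47), expected double-crossover frequency = 0.085 × 0.250 × 0.47 = 0.00999.
Expected number = 0.00999 × 811 = 8.10 ≈ 8.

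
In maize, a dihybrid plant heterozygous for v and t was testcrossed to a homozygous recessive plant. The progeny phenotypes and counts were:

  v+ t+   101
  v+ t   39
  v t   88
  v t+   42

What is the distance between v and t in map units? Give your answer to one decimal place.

The two most frequent classes, v+ t+ (101) and v t (88), are the parental types, so the F1 was v+ t+ / v t.
The recombinant classes are v+ t and v t+: 39 + 42 = 81.
Recombination frequency = 81/270 = 0.3000 ≈ 30.0%, i.e. 30.0 map units.

30.0 map units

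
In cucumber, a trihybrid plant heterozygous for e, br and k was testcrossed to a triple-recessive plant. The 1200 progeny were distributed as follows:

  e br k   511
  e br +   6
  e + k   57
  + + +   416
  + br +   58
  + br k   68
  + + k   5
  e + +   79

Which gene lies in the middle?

k

The two most frequent reciprocal classes, + + + and e br k, are the parental types, so the F1 was + + + / e br k.
The two rarest classes, + + k and e br +, are the double crossovers. Comparing them with the parentals, only the k allele has switched, so k is the middle locus and the order is e – k – br.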